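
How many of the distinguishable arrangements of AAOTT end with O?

6

With the last slot taken by O, it remains to arrange the other 4 letters (AATT).
Those 4 letters have A appearing twice and T appearing twice, giving (4)!/(2!·2!) = 6.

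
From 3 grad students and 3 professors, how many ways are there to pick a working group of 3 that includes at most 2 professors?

Split by how many professors are chosen (0 through 2).
Sum: C(3,0)·C(3,3) + C(3,1)·C(3,2) + C(3,2)·C(3,1) = 1 + 9 + 9 = 19.

19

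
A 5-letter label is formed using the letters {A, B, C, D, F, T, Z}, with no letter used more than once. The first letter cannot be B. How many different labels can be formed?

The first letter has 7−1 = 6 choices (anything except B).
The remaining 4 letters are filled from the other 6 symbols without repetition: 6 × 5 × 4 × 3 = 360.
Total: 6 × 360 = 2160.

2160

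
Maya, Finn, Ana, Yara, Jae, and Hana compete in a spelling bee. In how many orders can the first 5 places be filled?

There are 6 choices for 1st place, 5 for 2nd, and so on down to 2 for position 5.
That gives 6 × 5 × 4 × 3 × 2 = 720.

720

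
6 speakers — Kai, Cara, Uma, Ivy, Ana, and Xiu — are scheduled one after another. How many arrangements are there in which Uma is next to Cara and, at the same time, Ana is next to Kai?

96

Treat {Uma,Cara} as one block (2 orders) and {Ana,Kai} as another (2 orders).
That leaves 4 units to arrange: 2 × 2 × 4! = 4 × 24 = 96.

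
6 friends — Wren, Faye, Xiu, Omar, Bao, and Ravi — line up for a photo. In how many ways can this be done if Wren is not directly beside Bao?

There are 6! = 720 arrangements in all. If Wren and Bao are adjacent, merging them into one block gives 2·(5)! = 240 arrangements.
Complementary counting: 720 − 240 = 480.

480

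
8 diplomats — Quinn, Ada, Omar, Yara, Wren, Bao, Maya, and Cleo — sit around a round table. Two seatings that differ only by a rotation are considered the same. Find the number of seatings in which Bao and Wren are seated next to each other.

1440

Glue Bao and Wren into a block (2 internal orders). Seating 7 units around a circle gives (6)! arrangements.
So 2 × (6)! = 2 × 720 = 1440.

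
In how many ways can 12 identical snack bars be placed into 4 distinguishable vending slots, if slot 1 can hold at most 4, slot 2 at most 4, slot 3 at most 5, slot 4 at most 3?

Ignoring the caps, the number of non-negative solutions to x_1+…+x_4 = 12 is C(15,3) = 455.
Subtract solutions that violate a single cap (substitute x_i' = x_i − (cap_i+1)): x_1 ≥ 5 gives C(10,3) = 120; x_2 ≥ 5 gives C(10,3) = 120; x_3 ≥ 6 gives C(9,3) = 84; x_4 ≥ 4 gives C(11,3) = 165. Together 489.
Add back pairs where two caps are both exceeded: 10 + 4 + 20 + 4 + 20 + 10 = 68.
By inclusion–exclusion the count is 455 − 489 + 68 = 34.

34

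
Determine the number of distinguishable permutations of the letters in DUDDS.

20

Letter multiplicities in DUDDS: D×3, S×1, U×1.
So there are 5! / (3!) = 20 distinguishable arrangements.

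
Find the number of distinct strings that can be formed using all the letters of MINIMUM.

The 7 letters of MINIMUM have repeats: I appearing twice and M appearing 3 times.
So there are 7! / (3!·2!) = 420 distinguishable arrangements.

420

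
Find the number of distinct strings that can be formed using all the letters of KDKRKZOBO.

30240

Letter multiplicities in KDKRKZOBO: B×1, D×1, K×3, O×2, R×1, Z×1.
So there are 9! / (3!·2!) = 30240 distinguishable arrangements.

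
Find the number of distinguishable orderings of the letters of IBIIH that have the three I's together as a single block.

Treat the 3 copies of I as a single block. The multiset to arrange is then {III, B, H}, 3 items in all.
All 3 items are distinct, so there are (3)! = 6 arrangements.

6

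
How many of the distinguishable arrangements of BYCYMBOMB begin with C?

With the first slot taken by C, it remains to arrange the other 8 letters (BYYMBOMB).
Those 8 letters have B appearing 3 times, M appearing twice, and Y appearing twice, giving (8)!/(3!·2!·2!) = 1680.

1680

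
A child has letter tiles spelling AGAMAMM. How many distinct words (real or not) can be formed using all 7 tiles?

140

The 7 letters of AGAMAMM have repeats: A appearing 3 times and M appearing 3 times.
Dividing 7! = 5040 by 3!·3! = 36 for the repeated letters gives 140.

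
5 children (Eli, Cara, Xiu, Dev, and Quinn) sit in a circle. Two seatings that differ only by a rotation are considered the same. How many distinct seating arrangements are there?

24

Around a circle, 5 distinct people have 5!/5 = (4)! = 24 rotationally distinct seatings.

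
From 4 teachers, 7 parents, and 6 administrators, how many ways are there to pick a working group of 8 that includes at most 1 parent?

885

Split by how many parents are chosen (0 through 1).
Sum: C(7,0)·C(10,8) + C(7,1)·C(10,7) = 45 + 840 = 885.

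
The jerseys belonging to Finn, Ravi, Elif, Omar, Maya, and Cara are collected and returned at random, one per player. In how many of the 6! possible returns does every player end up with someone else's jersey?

265

Count assignments avoiding every fixed point. For any j of the 6 players fixed to their old jersey, the other 6−j can be arranged in (6−j)! ways.
By inclusion–exclusion this is Σ_{j=0}^{6} (−1)^j C(6,j)·(6−j)!.
Computing: 720 − 720 + 360 − 120 + 30 − 6 + 1 = 265.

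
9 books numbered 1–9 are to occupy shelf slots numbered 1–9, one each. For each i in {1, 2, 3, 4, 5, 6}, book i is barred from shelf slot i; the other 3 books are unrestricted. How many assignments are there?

Let Aᵢ (for 1 ≤ i ≤ 6) be the placements that put book i in its forbidden shelf slot. Any j of these fix j positions, leaving (9−j)! ways to fill the rest, and there are C(6,j) ways to pick which j.
By inclusion–exclusion, the number of valid placements is Σ_{j=0}^{6} (−1)^j C(6,j)·(9−j)!.
Computing: 362880 − 241920 + 75600 − 14400 + 1800 − 144 + 6 = 183822.

183822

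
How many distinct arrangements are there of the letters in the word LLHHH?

LLHHH has 5 letters with H appearing 3 times and L appearing twice.
The number of distinct arrangements is 5!/(3!·2!) = 120/12 = 10.

10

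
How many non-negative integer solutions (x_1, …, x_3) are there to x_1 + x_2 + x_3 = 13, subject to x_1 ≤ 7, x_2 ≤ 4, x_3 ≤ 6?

By stars and bars, unrestricted non-negative solutions to x_1+…+x_3 = 13 number C(13+2,2) = 105.
Subtract solutions that violate a single cap (substitute x_i' = x_i − (cap_i+1)): x_1 ≥ 8 gives C(7,2) = 21; x_2 ≥ 5 gives C(10,2) = 45; x_3 ≥ 7 gives C(8,2) = 28. Together 94.
Add back pairs where two caps are both exceeded: 1 + 0 + 3 = 4.
By inclusion–exclusion the count is 105 − 94 + 4 = 15.

15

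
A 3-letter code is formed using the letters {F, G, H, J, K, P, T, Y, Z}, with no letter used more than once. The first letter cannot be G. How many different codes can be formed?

448

The first letter has 9−1 = 8 choices (anything except G).
The remaining 2 letters are filled from the other 8 symbols without repetition: 8 × 7 = 56.
Total: 8 × 56 = 448.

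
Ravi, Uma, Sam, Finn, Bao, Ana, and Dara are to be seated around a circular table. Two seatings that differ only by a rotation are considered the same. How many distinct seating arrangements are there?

720

Fix one person's seat to break rotational symmetry; the remaining 6 people can be arranged in (6)! = 720 ways.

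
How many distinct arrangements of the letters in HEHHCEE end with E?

With the last slot taken by E, it remains to arrange the other 6 letters (HHHCEE).
Those 6 letters have E appearing twice and H appearing 3 times, giving (6)!/(3!·2!) = 60.

60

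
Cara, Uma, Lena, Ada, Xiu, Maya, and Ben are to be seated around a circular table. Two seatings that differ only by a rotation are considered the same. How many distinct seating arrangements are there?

Seat Cara anywhere (absorbing the rotational symmetry), then permute the other 6: (6)! = 720.

720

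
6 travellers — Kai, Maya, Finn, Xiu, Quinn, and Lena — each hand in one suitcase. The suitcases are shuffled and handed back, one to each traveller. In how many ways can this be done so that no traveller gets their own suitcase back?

Count assignments avoiding every fixed point. For any j of the 6 travellers fixed to their own suitcase, the other 6−j can be arranged in (6−j)! ways.
By inclusion–exclusion this is Σ_{j=0}^{6} (−1)^j C(6,j)·(6−j)!.
Computing: 720 − 720 + 360 − 120 + 30 − 6 + 1 = 265.

265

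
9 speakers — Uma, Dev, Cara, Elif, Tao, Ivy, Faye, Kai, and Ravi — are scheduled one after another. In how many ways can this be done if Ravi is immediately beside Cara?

Place the 7 others and the Ravi-Cara pair as 8 objects in a line; the pair has 2 internal arrangements.
So the count is 2·(8)! = 80640.

80640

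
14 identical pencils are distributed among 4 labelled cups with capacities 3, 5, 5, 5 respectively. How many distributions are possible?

By stars and bars, unrestricted non-negative solutions to x_1+…+x_4 = 14 number C(14+3,3) = 680.
Subtract solutions that violate a single cap (substitute x_i' = x_i − (cap_i+1)): x_1 ≥ 4 gives C(13,3) = 286; x_2 ≥ 6 gives C(11,3) = 165; x_3 ≥ 6 gives C(11,3) = 165; x_4 ≥ 6 gives C(11,3) = 165. Together 781.
Add back pairs where two caps are both exceeded: 35 + 35 + 35 + 10 + 10 + 10 = 135.
By inclusion–exclusion the count is 680 − 781 + 135 = 34.

34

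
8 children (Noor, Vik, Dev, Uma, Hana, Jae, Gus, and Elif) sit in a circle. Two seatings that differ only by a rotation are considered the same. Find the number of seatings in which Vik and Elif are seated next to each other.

1440

Treat {Vik, Elif} as one unit (2 internal orders) and seat the resulting 7 units around the table: (6)! circular arrangements.
So 2 × (6)! = 2 × 720 = 1440.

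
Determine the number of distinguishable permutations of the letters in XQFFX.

30

The 5 letters of XQFFX have repeats: F appearing twice and X appearing twice.
Dividing 5! = 120 by 2!·2! = 4 for the repeated letters gives 30.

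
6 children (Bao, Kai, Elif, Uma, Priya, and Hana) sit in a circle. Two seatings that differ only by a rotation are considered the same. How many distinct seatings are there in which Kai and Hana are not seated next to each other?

72

All circular seatings of 6 people number (5)! = 120.
Seatings with Kai beside Hana: treat them as a block with 2 internal orders, giving 2 × (4)! = 48.
Subtracting, 120 − 48 = 72.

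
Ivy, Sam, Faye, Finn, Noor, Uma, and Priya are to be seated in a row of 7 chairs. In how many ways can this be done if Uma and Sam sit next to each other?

Treat {Uma, Sam} as a single unit. There are 6 units to order, and the pair itself can be ordered 2 ways.
So the count is 2·(6)! = 1440.

1440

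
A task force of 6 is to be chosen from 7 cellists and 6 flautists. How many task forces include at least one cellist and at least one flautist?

With no constraint there are C(13,6) = 1716 possible selections.
Selections missing a whole group: no cellists → C(6,6) = 1; no flautists → C(7,6) = 7.
Both groups omitted at once is impossible, so 1716 − 8 = 1708.

1708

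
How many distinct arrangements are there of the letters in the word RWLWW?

Letter multiplicities in RWLWW: L×1, R×1, W×3.
The number of distinct arrangements is 5!/(3!) = 120/6 = 20.

20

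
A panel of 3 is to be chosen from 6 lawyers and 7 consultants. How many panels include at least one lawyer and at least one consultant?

Unrestricted: C(13,3) = 286 ways to pick any 3 of the 13.
Subtract selections that omit an entire group: no lawyers → C(7,3) = 35; no consultants → C(6,3) = 20.
Both groups omitted at once is impossible, so 286 − 55 = 231.

231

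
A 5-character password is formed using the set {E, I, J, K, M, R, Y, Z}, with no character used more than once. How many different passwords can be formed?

6720

Choose and order 5 of the 8 symbols: the first character has 8 options, the next 7, and so on down to 4.
That product is 8 × 7 × 6 × 5 × 4 = 6720.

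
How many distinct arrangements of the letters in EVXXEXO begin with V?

Fix V in the first position and arrange the remaining 6 letters.
Those 6 letters have E appearing twice and X appearing 3 times, giving (6)!/(3!·2!) = 60.

60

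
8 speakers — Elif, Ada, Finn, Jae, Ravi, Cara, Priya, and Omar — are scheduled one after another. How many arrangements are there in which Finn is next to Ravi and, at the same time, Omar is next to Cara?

2880

Treat {Finn,Ravi} as one block (2 orders) and {Omar,Cara} as another (2 orders).
That leaves 6 units to arrange: 2 × 2 × 6! = 4 × 720 = 2880.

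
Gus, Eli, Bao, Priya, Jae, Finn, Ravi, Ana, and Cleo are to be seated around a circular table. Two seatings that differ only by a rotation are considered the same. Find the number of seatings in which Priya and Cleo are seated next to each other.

Treat {Priya, Cleo} as one unit (2 internal orders) and seat the resulting 8 units around the table: (7)! circular arrangements.
So 2 × (7)! = 2 × 5040 = 10080.

10080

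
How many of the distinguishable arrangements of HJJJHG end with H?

20

Fix H in the last position and arrange the remaining 5 letters.
Those 5 letters have J appearing 3 times, giving (5)!/(3!) = 20.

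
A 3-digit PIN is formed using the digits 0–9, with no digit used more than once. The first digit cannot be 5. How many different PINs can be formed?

The first digit has 10−1 = 9 choices (anything except 5).
The remaining 2 digits are filled from the other 9 symbols without repetition: 9 × 8 = 72.
Total: 9 × 72 = 648.

648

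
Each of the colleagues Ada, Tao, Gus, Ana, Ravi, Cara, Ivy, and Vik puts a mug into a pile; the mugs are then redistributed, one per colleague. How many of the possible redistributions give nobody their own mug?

This is the derangement count D_8: permutations of 8 items with no fixed point.
By inclusion–exclusion this is Σ_{j=0}^{8} (−1)^j C(8,j)·(8−j)!.
Computing: 40320 − 40320 + 20160 − 6720 + 1680 − 336 + 56 − 8 + 1 = 14833.

14833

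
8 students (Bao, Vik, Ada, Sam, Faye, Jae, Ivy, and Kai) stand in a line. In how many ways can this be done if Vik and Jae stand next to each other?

10080

Treat {Vik, Jae} as a single unit. There are 7 units to order, and the pair itself can be ordered 2 ways.
So the count is 2·(7)! = 10080.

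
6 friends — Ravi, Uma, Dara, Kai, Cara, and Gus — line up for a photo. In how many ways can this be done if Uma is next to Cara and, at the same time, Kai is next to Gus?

Treat {Uma,Cara} as one block (2 orders) and {Kai,Gus} as another (2 orders).
That leaves 4 units to arrange: 2 × 2 × 4! = 4 × 24 = 96.

96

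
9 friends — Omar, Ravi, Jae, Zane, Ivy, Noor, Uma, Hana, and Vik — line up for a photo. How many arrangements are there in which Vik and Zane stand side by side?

80640

Place the 7 others and the Vik-Zane pair as 8 objects in a line; the pair has 2 internal arrangements.
That gives 2 × 8! = 2 × 40320 = 80640.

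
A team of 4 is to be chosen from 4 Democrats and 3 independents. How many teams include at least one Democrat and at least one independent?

34

Unrestricted: C(7,4) = 35 ways to pick any 4 of the 7.
Selections missing a whole group: no Democrats → C(3,4) = 0; no independents → C(4,4) = 1.
Both groups omitted at once is impossible, so 35 − 1 = 34.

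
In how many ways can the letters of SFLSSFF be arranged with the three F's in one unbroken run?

20

Treat the 3 copies of F as a single block. The multiset to arrange is then {FFF, L, S, S, S}, 5 items in all.
That gives (5)!/(3!) = 20 arrangements.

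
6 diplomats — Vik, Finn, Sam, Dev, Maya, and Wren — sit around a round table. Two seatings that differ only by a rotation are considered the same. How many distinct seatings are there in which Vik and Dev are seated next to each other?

48

Treat {Vik, Dev} as one unit (2 internal orders) and seat the resulting 5 units around the table: (4)! circular arrangements.
So 2 × (4)! = 2 × 24 = 48.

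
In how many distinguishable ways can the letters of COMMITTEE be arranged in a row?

45360

COMMITTEE has 9 letters with E appearing twice, M appearing twice, and T appearing twice.
Dividing 9! = 362880 by 2!·2!·2! = 8 for the repeated letters gives 45360.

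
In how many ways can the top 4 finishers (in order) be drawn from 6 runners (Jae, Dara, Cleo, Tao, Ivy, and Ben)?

360

There are 6 choices for 1st place, 5 for 2nd, and so on down to 3 for position 4.
That gives 6 × 5 × 4 × 3 = 360.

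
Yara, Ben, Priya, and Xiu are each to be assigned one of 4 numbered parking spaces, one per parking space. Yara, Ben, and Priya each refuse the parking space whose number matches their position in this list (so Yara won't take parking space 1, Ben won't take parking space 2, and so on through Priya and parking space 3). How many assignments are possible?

11

Let Aᵢ (for i ∈ {1, 2, 3}) be the placements that put person i in their forbidden parking space. Any j of these fix j positions, leaving (4−j)! ways to fill the rest, and there are C(3,j) ways to pick which j.
By inclusion–exclusion, the number of valid placements is Σ_{j=0}^{3} (−1)^j C(3,j)·(4−j)!.
Computing: 24 − 18 + 6 − 1 = 11.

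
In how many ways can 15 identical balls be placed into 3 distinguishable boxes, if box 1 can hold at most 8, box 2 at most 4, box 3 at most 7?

By stars and bars, unrestricted non-negative solutions to x_1+…+x_3 = 15 number C(15+2,2) = 136.
Subtract solutions that violate a single cap (substitute x_i' = x_i − (cap_i+1)): x_1 ≥ 9 gives C(8,2) = 28; x_2 ≥ 5 gives C(12,2) = 66; x_3 ≥ 8 gives C(9,2) = 36. Together 130.
Add back pairs where two caps are both exceeded: 3 + 0 + 6 = 9.
By inclusion–exclusion the count is 136 − 130 + 9 = 15.

15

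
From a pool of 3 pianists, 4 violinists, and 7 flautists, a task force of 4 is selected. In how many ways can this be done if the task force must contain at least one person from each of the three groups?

462

Total 4-person selections from all 14: C(14,4) = 1001.
Selections missing a whole group: no pianists → C(11,4) = 330; no violinists → C(10,4) = 210; no flautists → C(7,4) = 35.
Add back selections omitting two groups (i.e. drawn from a single group): C(3,4) + C(4,4) + C(7,4) = 36.
By inclusion–exclusion: 1001 − 575 + 36 = 462.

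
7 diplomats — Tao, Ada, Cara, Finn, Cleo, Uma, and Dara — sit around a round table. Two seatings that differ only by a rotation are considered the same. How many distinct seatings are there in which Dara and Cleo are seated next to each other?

Treat {Dara, Cleo} as one unit (2 internal orders) and seat the resulting 6 units around the table: (5)! circular arrangements.
So 2 × (5)! = 2 × 120 = 240.

240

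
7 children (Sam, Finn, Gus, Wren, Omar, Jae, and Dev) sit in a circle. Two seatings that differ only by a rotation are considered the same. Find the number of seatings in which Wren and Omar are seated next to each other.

240

Treat {Wren, Omar} as one unit (2 internal orders) and seat the resulting 6 units around the table: (5)! circular arrangements.
So 2 × (5)! = 2 × 120 = 240.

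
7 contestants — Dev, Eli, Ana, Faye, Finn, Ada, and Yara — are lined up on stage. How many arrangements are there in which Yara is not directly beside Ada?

3600

Of the 7! = 5040 arrangements, those with Yara and Ada adjacent number 2 × 6! = 1440 (treat the pair as a block with 2 internal orders).
Complementary counting: 5040 − 1440 = 3600.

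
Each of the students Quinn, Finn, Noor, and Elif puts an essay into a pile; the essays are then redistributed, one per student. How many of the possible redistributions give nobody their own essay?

9

This is the derangement count D_4: permutations of 4 items with no fixed point.
By inclusion–exclusion this is Σ_{j=0}^{4} (−1)^j C(4,j)·(4−j)!.
Computing: 24 − 24 + 12 − 4 + 1 = 9.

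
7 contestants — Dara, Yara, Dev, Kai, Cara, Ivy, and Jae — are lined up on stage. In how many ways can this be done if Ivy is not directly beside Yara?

3600

Of the 7! = 5040 arrangements, those with Ivy and Yara adjacent number 2 × 6! = 1440 (treat the pair as a block with 2 internal orders).
So 5040 − 1440 = 3600 arrangements keep them apart.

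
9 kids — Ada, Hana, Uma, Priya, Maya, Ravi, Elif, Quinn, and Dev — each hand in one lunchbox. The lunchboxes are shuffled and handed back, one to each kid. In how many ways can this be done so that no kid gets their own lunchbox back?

Let Aᵢ be the assignments in which kid i gets their own lunchbox. We want the size of the complement of A₁∪…∪A_9.
By inclusion–exclusion this is Σ_{j=0}^{9} (−1)^j C(9,j)·(9−j)!.
Computing: 362880 − 362880 + 181440 − 60480 + 15120 − 3024 + 504 − 72 + 9 − 1 = 133496.

133496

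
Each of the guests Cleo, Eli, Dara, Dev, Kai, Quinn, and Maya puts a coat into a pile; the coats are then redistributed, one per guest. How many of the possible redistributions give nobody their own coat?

1854

Count assignments avoiding every fixed point. For any j of the 7 guests fixed to their own coat, the other 7−j can be arranged in (7−j)! ways.
By inclusion–exclusion this is Σ_{j=0}^{7} (−1)^j C(7,j)·(7−j)!.
Computing: 5040 − 5040 + 2520 − 840 + 210 − 42 + 7 − 1 = 1854.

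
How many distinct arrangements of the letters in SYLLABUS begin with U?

1260

With the first slot taken by U, it remains to arrange the other 7 letters (SYLLABS).
Those 7 letters have L appearing twice and S appearing twice, giving (7)!/(2!·2!) = 1260.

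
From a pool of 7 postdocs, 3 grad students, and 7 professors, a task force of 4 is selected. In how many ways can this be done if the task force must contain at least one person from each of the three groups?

1029

With no constraint there are C(17,4) = 2380 possible selections.
Subtract selections that omit an entire group: no postdocs → C(10,4) = 210; no grad students → C(14,4) = 1001; no professors → C(10,4) = 210.
Add back selections omitting two groups (i.e. drawn from a single group): C(7,4) + C(3,4) + C(7,4) = 70.
By inclusion–exclusion: 2380 − 1421 + 70 = 1029.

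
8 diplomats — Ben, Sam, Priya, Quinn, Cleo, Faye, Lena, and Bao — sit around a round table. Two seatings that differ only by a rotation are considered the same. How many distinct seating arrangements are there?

5040

Seat Ben anywhere (absorbing the rotational symmetry), then permute the other 7: (7)! = 5040.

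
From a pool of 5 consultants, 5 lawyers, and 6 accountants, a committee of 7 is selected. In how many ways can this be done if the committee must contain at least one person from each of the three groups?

10660

Unrestricted: C(16,7) = 11440 ways to pick any 7 of the 16.
Subtract selections that omit an entire group: no consultants → C(11,7) = 330; no lawyers → C(11,7) = 330; no accountants → C(10,7) = 120.
Add back selections omitting two groups (i.e. drawn from a single group): C(5,7) + C(5,7) + C(6,7) = 0.
By inclusion–exclusion: 11440 − 780 + 0 = 10660.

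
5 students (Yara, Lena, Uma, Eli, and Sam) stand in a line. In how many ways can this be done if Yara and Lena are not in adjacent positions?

Of the 5! = 120 arrangements, those with Yara and Lena adjacent number 2 × 4! = 48 (treat the pair as a block with 2 internal orders).
Complementary counting: 120 − 48 = 72.

72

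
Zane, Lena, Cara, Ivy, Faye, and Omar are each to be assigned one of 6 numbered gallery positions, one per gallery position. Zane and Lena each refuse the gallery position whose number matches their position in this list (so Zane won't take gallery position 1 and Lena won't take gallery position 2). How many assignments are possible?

Let Aᵢ (for i ∈ {1, 2}) be the placements that put person i in their forbidden gallery position. Any j of these fix j positions, leaving (6−j)! ways to fill the rest, and there are C(2,j) ways to pick which j.
By inclusion–exclusion, the number of valid placements is Σ_{j=0}^{2} (−1)^j C(2,j)·(6−j)!.
Computing: 720 − 240 + 24 = 504.

504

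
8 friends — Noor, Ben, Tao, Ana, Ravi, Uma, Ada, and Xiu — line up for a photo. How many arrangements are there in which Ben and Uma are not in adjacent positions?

Of the 8! = 40320 arrangements, those with Ben and Uma adjacent number 2 × 7! = 10080 (treat the pair as a block with 2 internal orders).
So 40320 − 10080 = 30240 arrangements keep them apart.

30240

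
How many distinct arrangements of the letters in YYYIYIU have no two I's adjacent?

75

There are 7!/(4!·2!) = 105 arrangements of YYYIYIU in total.
If the two I's are adjacent, glue them into one block, leaving 6 items to arrange: (6)!/(4!) = 30 ways.
Subtracting, 105 − 30 = 75 arrangements keep the I's apart.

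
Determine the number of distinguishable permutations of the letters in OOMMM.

10

Letter multiplicities in OOMMM: M×3, O×2.
So there are 5! / (3!·2!) = 10 distinguishable arrangements.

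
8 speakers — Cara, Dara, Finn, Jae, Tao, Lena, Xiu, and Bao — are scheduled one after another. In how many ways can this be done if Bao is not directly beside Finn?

Of the 8! = 40320 arrangements, those with Bao and Finn adjacent number 2 × 7! = 10080 (treat the pair as a block with 2 internal orders).
So 40320 − 10080 = 30240 arrangements keep them apart.

30240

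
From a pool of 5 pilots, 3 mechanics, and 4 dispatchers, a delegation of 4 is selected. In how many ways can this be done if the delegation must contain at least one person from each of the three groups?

With no constraint there are C(12,4) = 495 possible selections.
Subtract selections that omit an entire group: no pilots → C(7,4) = 35; no mechanics → C(9,4) = 126; no dispatchers → C(8,4) = 70.
Add back selections omitting two groups (i.e. drawn from a single group): C(5,4) + C(3,4) + C(4,4) = 6.
By inclusion–exclusion: 495 − 231 + 6 = 270.

270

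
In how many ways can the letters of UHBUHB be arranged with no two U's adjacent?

60

There are 6!/(2!·2!·2!) = 90 arrangements of UHBUHB in total.
If the two U's are adjacent, glue them into one block, leaving 5 items to arrange: (5)!/(2!·2!) = 30 ways.
Subtracting, 90 − 30 = 60 arrangements keep the U's apart.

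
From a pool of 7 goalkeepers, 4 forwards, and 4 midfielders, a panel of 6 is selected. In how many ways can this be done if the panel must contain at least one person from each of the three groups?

4060

Unrestricted: C(15,6) = 5005 ways to pick any 6 of the 15.
Subtract selections that omit an entire group: no goalkeepers → C(8,6) = 28; no forwards → C(11,6) = 462; no midfielders → C(11,6) = 462.
Add back selections omitting two groups (i.e. drawn from a single group): C(7,6) + C(4,6) + C(4,6) = 7.
By inclusion–exclusion: 5005 − 952 + 7 = 4060.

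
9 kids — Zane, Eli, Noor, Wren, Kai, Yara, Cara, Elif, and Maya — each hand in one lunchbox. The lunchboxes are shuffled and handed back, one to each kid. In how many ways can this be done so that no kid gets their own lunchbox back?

Count assignments avoiding every fixed point. For any j of the 9 kids fixed to their own lunchbox, the other 9−j can be arranged in (9−j)! ways.
By inclusion–exclusion this is Σ_{j=0}^{9} (−1)^j C(9,j)·(9−j)!.
Computing: 362880 − 362880 + 181440 − 60480 + 15120 − 3024 + 504 − 72 + 9 − 1 = 133496.

133496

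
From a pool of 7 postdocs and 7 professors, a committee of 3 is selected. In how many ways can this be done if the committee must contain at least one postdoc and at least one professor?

294

Unrestricted: C(14,3) = 364 ways to pick any 3 of the 14.
Subtract selections that omit an entire group: no postdocs → C(7,3) = 35; no professors → C(7,3) = 35.
Both groups omitted at once is impossible, so 364 − 70 = 294.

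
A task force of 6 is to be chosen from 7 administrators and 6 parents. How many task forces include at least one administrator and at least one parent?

1708

With no constraint there are C(13,6) = 1716 possible selections.
Subtract selections that omit an entire group: no administrators → C(6,6) = 1; no parents → C(7,6) = 7.
Both groups omitted at once is impossible, so 1716 − 8 = 1708.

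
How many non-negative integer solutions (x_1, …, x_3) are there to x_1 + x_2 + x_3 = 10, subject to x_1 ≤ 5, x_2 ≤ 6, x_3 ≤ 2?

Ignoring the caps, the number of non-negative solutions to x_1+…+x_3 = 10 is C(12,2) = 66.
Subtract solutions that violate a single cap (substitute x_i' = x_i − (cap_i+1)): x_1 ≥ 6 gives C(6,2) = 15; x_2 ≥ 7 gives C(5,2) = 10; x_3 ≥ 3 gives C(9,2) = 36. Together 61.
Add back pairs where two caps are both exceeded: 0 + 3 + 1 = 4.
By inclusion–exclusion the count is 66 − 61 + 4 = 9.

9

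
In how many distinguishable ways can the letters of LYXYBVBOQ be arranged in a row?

Letter multiplicities in LYXYBVBOQ: B×2, L×1, O×1, Q×1, V×1, X×1, Y×2.
The number of distinct arrangements is 9!/(2!·2!) = 362880/4 = 90720.

90720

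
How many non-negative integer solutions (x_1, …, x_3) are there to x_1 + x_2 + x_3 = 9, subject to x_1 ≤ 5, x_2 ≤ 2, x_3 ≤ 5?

By stars and bars, unrestricted non-negative solutions to x_1+…+x_3 = 9 number C(9+2,2) = 55.
Subtract solutions that violate a single cap (substitute x_i' = x_i − (cap_i+1)): x_1 ≥ 6 gives C(5,2) = 10; x_2 ≥ 3 gives C(8,2) = 28; x_3 ≥ 6 gives C(5,2) = 10. Together 48.
Add back pairs where two caps are both exceeded: 1 + 0 + 1 = 2.
By inclusion–exclusion the count is 55 − 48 + 2 = 9.

9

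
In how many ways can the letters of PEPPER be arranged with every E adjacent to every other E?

20

Treat the 2 copies of E as a single block. The multiset to arrange is then {EE, P, P, P, R}, 5 items in all.
That gives (5)!/(3!) = 20 arrangements.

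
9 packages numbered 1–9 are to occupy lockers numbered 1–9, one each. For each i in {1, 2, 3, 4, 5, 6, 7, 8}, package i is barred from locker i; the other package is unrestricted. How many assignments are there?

148329

Let Aᵢ (for 1 ≤ i ≤ 8) be the placements that put package i in its forbidden locker. Any j of these fix j positions, leaving (9−j)! ways to fill the rest, and there are C(8,j) ways to pick which j.
By inclusion–exclusion, the number of valid placements is Σ_{j=0}^{8} (−1)^j C(8,j)·(9−j)!.
Computing: 362880 − 322560 + 141120 − 40320 + 8400 − 1344 + 168 − 16 + 1 = 148329.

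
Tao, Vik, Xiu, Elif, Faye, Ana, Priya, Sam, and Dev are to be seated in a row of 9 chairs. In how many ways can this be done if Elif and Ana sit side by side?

80640

Glue Elif and Ana into one block (2 internal orders), leaving 8 units to arrange in a row.
That gives 2 × 8! = 2 × 40320 = 80640.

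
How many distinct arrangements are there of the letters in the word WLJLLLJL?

The 8 letters of WLJLLLJL have repeats: J appearing twice and L appearing 5 times.
So there are 8! / (5!·2!) = 168 distinguishable arrangements.

168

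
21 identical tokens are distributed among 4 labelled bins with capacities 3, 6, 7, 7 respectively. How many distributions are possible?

By stars and bars, unrestricted non-negative solutions to x_1+…+x_4 = 21 number C(21+3,3) = 2024.
Subtract solutions that violate a single cap (substitute x_i' = x_i − (cap_i+1)): x_1 ≥ 4 gives C(20,3) = 1140; x_2 ≥ 7 gives C(17,3) = 680; x_3 ≥ 8 gives C(16,3) = 560; x_4 ≥ 8 gives C(16,3) = 560. Together 2940.
Add back pairs where two caps are both exceeded: 286 + 220 + 220 + 84 + 84 + 56 = 950.
Subtract triples: 10 + 10 + 4 + 0 = 24.
By inclusion–exclusion the count is 2024 − 2940 + 950 − 24 = 10.

10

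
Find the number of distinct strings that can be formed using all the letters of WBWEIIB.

WBWEIIB has 7 letters with B appearing twice, I appearing twice, and W appearing twice.
The number of distinct arrangements is 7!/(2!·2!·2!) = 5040/8 = 630.

630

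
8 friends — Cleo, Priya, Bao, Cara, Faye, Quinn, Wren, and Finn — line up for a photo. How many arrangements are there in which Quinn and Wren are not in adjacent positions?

There are 8! = 40320 arrangements in all. If Quinn and Wren are adjacent, merging them into one block gives 2·(7)! = 10080 arrangements.
Complementary counting: 40320 − 10080 = 30240.

30240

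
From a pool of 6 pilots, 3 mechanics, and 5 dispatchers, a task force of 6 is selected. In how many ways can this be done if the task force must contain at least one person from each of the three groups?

2430

With no constraint there are C(14,6) = 3003 possible selections.
Selections missing a whole group: no pilots → C(8,6) = 28; no mechanics → C(11,6) = 462; no dispatchers → C(9,6) = 84.
Add back selections omitting two groups (i.e. drawn from a single group): C(6,6) + C(3,6) + C(5,6) = 1.
By inclusion–exclusion: 3003 − 574 + 1 = 2430.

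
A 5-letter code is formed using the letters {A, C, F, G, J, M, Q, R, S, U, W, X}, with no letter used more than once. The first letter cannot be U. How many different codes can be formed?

The first letter has 12−1 = 11 choices (anything except U).
The remaining 4 letters are filled from the other 11 symbols without repetition: 11 × 10 × 9 × 8 = 7920.
Total: 11 × 7920 = 87120.

87120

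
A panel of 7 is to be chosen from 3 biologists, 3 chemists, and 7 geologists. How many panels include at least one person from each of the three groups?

Unrestricted: C(13,7) = 1716 ways to pick any 7 of the 13.
Selections missing a whole group: no biologists → C(10,7) = 120; no chemists → C(10,7) = 120; no geologists → C(6,7) = 0.
Add back selections omitting two groups (i.e. drawn from a single group): C(3,7) + C(3,7) + C(7,7) = 1.
By inclusion–exclusion: 1716 − 240 + 1 = 1477.

1477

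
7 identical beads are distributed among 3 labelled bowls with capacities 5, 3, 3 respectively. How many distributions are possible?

Ignoring the caps, the number of non-negative solutions to x_1+…+x_3 = 7 is C(9,2) = 36.
Subtract solutions that violate a single cap (substitute x_i' = x_i − (cap_i+1)): x_1 ≥ 6 gives C(3,2) = 3; x_2 ≥ 4 gives C(5,2) = 10; x_3 ≥ 4 gives C(5,2) = 10. Together 23.
No two caps can be exceeded simultaneously, so the pair terms are all 0.
By inclusion–exclusion the count is 36 − 23 + 0 = 13.

13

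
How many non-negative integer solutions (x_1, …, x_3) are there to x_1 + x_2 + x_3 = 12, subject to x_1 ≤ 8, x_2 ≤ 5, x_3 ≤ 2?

9

Without the upper bounds there are C(14,2) = 91 ways to split 12 among 3 variables.
Subtract solutions that violate a single cap (substitute x_i' = x_i − (cap_i+1)): x_1 ≥ 9 gives C(5,2) = 10; x_2 ≥ 6 gives C(8,2) = 28; x_3 ≥ 3 gives C(11,2) = 55. Together 93.
Add back pairs where two caps are both exceeded: 0 + 1 + 10 = 11.
By inclusion–exclusion the count is 91 − 93 + 11 = 9.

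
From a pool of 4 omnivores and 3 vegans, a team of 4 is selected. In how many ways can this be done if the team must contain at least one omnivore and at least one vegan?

34

Unrestricted: C(7,4) = 35 ways to pick any 4 of the 7.
Subtract selections that omit an entire group: no omnivores → C(3,4) = 0; no vegans → C(4,4) = 1.
Both groups omitted at once is impossible, so 35 − 1 = 34.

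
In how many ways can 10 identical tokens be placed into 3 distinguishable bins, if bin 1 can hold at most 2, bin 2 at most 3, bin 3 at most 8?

By stars and bars, unrestricted non-negative solutions to x_1+…+x_3 = 10 number C(10+2,2) = 66.
Subtract solutions that violate a single cap (substitute x_i' = x_i − (cap_i+1)): x_1 ≥ 3 gives C(9,2) = 36; x_2 ≥ 4 gives C(8,2) = 28; x_3 ≥ 9 gives C(3,2) = 3. Together 67.
Add back pairs where two caps are both exceeded: 10 + 0 + 0 = 10.
By inclusion–exclusion the count is 66 − 67 + 10 = 9.

9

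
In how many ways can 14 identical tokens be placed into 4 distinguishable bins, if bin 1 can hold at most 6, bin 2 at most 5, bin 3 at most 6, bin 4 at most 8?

Ignoring the caps, the number of non-negative solutions to x_1+…+x_4 = 14 is C(17,3) = 680.
Subtract solutions that violate a single cap (substitute x_i' = x_i − (cap_i+1)): x_1 ≥ 7 gives C(10,3) = 120; x_2 ≥ 6 gives C(11,3) = 165; x_3 ≥ 7 gives C(10,3) = 120; x_4 ≥ 9 gives C(8,3) = 56. Together 461.
Add back pairs where two caps are both exceeded: 4 + 1 + 0 + 4 + 0 + 0 = 9.
By inclusion–exclusion the count is 680 − 461 + 9 = 228.

228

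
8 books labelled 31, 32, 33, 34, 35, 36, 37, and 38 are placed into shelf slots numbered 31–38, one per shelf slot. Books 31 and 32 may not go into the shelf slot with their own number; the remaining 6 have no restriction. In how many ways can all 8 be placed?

Let Aᵢ (for i ∈ {31, 32}) be the placements that put book i in its forbidden shelf slot. Any j of these fix j positions, leaving (8−j)! ways to fill the rest, and there are C(2,j) ways to pick which j.
By inclusion–exclusion, the number of valid placements is Σ_{j=0}^{2} (−1)^j C(2,j)·(8−j)!.
Computing: 40320 − 10080 + 720 = 30960.

30960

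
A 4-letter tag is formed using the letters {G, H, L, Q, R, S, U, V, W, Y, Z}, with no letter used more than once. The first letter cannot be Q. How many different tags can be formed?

The first letter has 11−1 = 10 choices (anything except Q).
The remaining 3 letters are filled from the other 10 symbols without repetition: 10 × 9 × 8 = 720.
Total: 10 × 720 = 7200.

7200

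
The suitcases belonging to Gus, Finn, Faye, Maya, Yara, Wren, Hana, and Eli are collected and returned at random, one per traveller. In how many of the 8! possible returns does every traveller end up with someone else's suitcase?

This is the derangement count D_8: permutations of 8 items with no fixed point.
By inclusion–exclusion this is Σ_{j=0}^{8} (−1)^j C(8,j)·(8−j)!.
Computing: 40320 − 40320 + 20160 − 6720 + 1680 − 336 + 56 − 8 + 1 = 14833.

14833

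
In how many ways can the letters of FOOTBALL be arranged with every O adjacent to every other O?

Treat the 2 copies of O as a single block. The multiset to arrange is then {OO, A, B, F, L, L, T}, 7 items in all.
That gives (7)!/(2!) = 2520 arrangements.

2520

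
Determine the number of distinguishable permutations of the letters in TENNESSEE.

3780

The 9 letters of TENNESSEE have repeats: E appearing 4 times, N appearing twice, and S appearing twice.
So there are 9! / (4!·2!·2!) = 3780 distinguishable arrangements.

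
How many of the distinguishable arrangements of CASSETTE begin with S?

1260

With the first slot taken by S, it remains to arrange the other 7 letters (CASETTE).
Those 7 letters have E appearing twice and T appearing twice, giving (7)!/(2!·2!) = 1260.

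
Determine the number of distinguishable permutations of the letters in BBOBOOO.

35

The 7 letters of BBOBOOO have repeats: B appearing 3 times and O appearing 4 times.
The number of distinct arrangements is 7!/(4!·3!) = 5040/144 = 35.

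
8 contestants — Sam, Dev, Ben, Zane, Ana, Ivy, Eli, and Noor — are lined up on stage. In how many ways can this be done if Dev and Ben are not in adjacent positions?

30240

Of the 8! = 40320 arrangements, those with Dev and Ben adjacent number 2 × 7! = 10080 (treat the pair as a block with 2 internal orders).
Complementary counting: 40320 − 10080 = 30240.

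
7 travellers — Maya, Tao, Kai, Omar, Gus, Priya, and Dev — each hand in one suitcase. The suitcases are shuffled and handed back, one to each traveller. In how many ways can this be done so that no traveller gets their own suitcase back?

1854

This is the derangement count D_7: permutations of 7 items with no fixed point.
By inclusion–exclusion this is Σ_{j=0}^{7} (−1)^j C(7,j)·(7−j)!.
Computing: 5040 − 5040 + 2520 − 840 + 210 − 42 + 7 − 1 = 1854.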